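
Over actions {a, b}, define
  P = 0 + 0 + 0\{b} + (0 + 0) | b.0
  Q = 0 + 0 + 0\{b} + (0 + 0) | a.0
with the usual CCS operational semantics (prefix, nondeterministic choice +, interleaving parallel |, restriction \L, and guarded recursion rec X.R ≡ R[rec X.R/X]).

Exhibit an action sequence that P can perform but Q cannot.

b

Reachable graph of P (2 states):
  m0 = 0 + 0 + 0\{b} + (0 + 0) | b.0 :: =b=> m1
  m1 = (0 + 0) | 0 :: (no moves)
Reachable graph of Q (2 states):
  n0 = 0 + 0 + 0\{b} + (0 + 0) | a.0 :: =a=> n1
  n1 = (0 + 0) | 0 :: (no moves)
Run σ = ⟨b⟩ on P: start {m0}
  step 1 (b): {m1}
  ✓ P
Run σ = ⟨b⟩ on Q: start {n0}
  step 1 (b): ∅ (Q stuck)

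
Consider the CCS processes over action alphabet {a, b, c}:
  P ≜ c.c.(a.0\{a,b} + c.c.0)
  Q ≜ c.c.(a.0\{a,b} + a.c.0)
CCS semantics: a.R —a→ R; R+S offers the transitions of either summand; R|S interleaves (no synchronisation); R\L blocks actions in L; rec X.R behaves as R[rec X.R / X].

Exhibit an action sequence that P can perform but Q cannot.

LTS(P): 6 reachable states
  m0 = c.c.(a.0\{a,b} + c.c.0) :: --c--▸ m1
  m1 = c.(a.0\{a,b} + c.c.0) :: --c--▸ m2
  m2 = a.0\{a,b} + c.c.0 :: --a--▸ m3, --c--▸ m4
  m3 = 0\{a,b} :: ∅
  m4 = c.0 :: --c--▸ m5
  m5 = 0 :: ∅
LTS(Q): 6 reachable states
  n0 = c.c.(a.0\{a,b} + a.c.0) :: --c--▸ n1
  n1 = c.(a.0\{a,b} + a.c.0) :: --c--▸ n2
  n2 = a.0\{a,b} + a.c.0 :: --a--▸ n3, --a--▸ n4
  n3 = 0\{a,b} :: ∅
  n4 = c.0 :: --c--▸ n5
  n5 = 0 :: ∅
Run σ = ⟨ccc⟩ on P: start {m0}
  [1] c ⇒ {m1}
  [2] c ⇒ {m2}
  [3] c ⇒ {m4}
  — P admits the full trace.
Run σ = ⟨ccc⟩ on Q: start {n0}
  [1] c ⇒ {n1}
  [2] c ⇒ {n2}
  [3] c ⇒ no successor for Q

ccc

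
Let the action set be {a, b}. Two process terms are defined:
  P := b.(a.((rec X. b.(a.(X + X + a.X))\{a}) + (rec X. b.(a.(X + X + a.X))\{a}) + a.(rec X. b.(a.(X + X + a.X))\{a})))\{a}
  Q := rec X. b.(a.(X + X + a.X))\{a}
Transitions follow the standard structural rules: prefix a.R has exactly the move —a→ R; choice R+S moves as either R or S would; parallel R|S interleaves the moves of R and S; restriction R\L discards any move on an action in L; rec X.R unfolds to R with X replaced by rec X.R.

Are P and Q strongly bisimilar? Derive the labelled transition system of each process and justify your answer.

LTS(P): 2 reachable states
  s0 = b.(a.((rec X. b.(a.(X + X + a.X))\{a}) + (rec X. b.(a.(X + X + a.X))\{a}) + a.(rec X. b.(a.(X + X + a.X))\{a})))\{a} ⊢ —b→ s1
  s1 = (a.((rec X. b.(a.(X + X + a.X))\{a}) + (rec X. b.(a.(X + X + a.X))\{a}) + a.(rec X. b.(a.(X + X + a.X))\{a})))\{a} ⊢ (no moves)
LTS(Q): 2 reachable states
  t0 = rec X. b.(a.(X + X + a.X))\{a} ⊢ —b→ t1
  t1 = (a.((rec X. b.(a.(X + X + a.X))\{a}) + (rec X. b.(a.(X + X + a.X))\{a}) + a.(rec X. b.(a.(X + X + a.X))\{a})))\{a} ⊢ (no moves)
Coarsest stable partition (strong bisimilarity classes):
  B0 = {s0, t0}
  B1 = {s1, t1}
s0 ∈ B0, t0 ∈ B0 → same block

P ~ Q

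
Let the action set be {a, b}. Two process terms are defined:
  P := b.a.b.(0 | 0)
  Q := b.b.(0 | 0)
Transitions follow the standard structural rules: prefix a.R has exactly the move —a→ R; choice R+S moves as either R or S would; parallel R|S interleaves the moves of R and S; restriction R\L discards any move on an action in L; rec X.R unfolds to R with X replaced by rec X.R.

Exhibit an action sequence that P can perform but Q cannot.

ba

P's transition system — 4 states:
  s0 = b.a.b.(0 | 0) | -b-> s1
  s1 = a.b.(0 | 0) | -a-> s2
  s2 = b.(0 | 0) | -b-> s3
  s3 = 0 | 0 | (no moves)
Q's transition system — 3 states:
  t0 = b.b.(0 | 0) | -b-> t1
  t1 = b.(0 | 0) | -b-> t2
  t2 = 0 | 0 | (no moves)
Executing ba from P (initial set {s0}):
  [1] b ⇒ {s1}
  [2] a ⇒ {s2}
  ✓ P
Executing ba from Q (initial set {t0}):
  [1] b ⇒ {t1}
  [2] a ⇒ no successor for Q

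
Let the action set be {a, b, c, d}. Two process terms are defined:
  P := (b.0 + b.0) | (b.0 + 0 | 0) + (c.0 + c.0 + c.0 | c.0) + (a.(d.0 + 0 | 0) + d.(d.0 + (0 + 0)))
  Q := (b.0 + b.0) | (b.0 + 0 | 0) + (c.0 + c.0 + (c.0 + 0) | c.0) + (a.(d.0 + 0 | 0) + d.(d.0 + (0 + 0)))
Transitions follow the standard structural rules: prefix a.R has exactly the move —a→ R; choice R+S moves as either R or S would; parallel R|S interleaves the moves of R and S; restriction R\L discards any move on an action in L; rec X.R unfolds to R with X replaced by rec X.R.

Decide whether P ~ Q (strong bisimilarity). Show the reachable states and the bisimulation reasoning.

YES

Reachable graph of P (9 states):
  u0 = (b.0 + b.0) | (b.0 + 0 | 0) + (c.0 + c.0 + c.0 | c.0) + (a.(d.0 + 0 | 0) + d.(d.0 + (0 + 0))) :: —a→ u1, —b→ u2, —b→ u3, —c→ u4, —c→ u5, —c→ u6, —d→ u7
  u1 = d.0 + 0 | 0 :: —d→ u4
  u2 = (b.0 + b.0) | 0 :: —b→ u8
  u3 = 0 | (b.0 + 0 | 0) :: —b→ u8
  u4 = 0 :: ·
  u5 = 0 | c.0 :: —c→ u8
  u6 = c.0 | 0 :: —c→ u8
  u7 = d.0 + (0 + 0) :: —d→ u4
  u8 = 0 | 0 :: ·
Reachable graph of Q (9 states):
  v0 = (b.0 + b.0) | (b.0 + 0 | 0) + (c.0 + c.0 + (c.0 + 0) | c.0) + (a.(d.0 + 0 | 0) + d.(d.0 + (0 + 0))) :: —a→ v1, —b→ v2, —b→ v3, —c→ v4, —c→ v5, —c→ v6, —d→ v7
  v1 = d.0 + 0 | 0 :: —d→ v5
  v2 = (b.0 + b.0) | 0 :: —b→ v8
  v3 = 0 | (b.0 + 0 | 0) :: —b→ v8
  v4 = (c.0 + 0) | 0 :: —c→ v8
  v5 = 0 :: ·
  v6 = 0 | c.0 :: —c→ v8
  v7 = d.0 + (0 + 0) :: —d→ v5
  v8 = 0 | 0 :: ·
Coarsest stable partition (strong bisimilarity classes):
  B0 = {u0, v0}
  B1 = {u1, u7, v1, v7}
  B2 = {u4, u8, v5, v8}
  B3 = {u2, u3, v2, v3}
  B4 = {u5, u6, v4, v6}
u0 ∈ B0, v0 ∈ B0 → same block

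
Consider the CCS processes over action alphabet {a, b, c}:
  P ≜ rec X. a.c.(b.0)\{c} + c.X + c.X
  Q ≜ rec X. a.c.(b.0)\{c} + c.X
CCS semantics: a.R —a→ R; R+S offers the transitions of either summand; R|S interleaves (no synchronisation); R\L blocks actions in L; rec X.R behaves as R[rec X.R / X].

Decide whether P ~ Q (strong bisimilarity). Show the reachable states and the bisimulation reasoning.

bisimilar

LTS(P): 4 reachable states
  m0 = rec X. a.c.(b.0)\{c} + c.X + c.X :: --a--▸ m1, --c--▸ m0
  m1 = c.(b.0)\{c} :: --c--▸ m2
  m2 = (b.0)\{c} :: --b--▸ m3
  m3 = 0\{c} :: ∅
LTS(Q): 4 reachable states
  n0 = rec X. a.c.(b.0)\{c} + c.X :: --a--▸ n1, --c--▸ n0
  n1 = c.(b.0)\{c} :: --c--▸ n2
  n2 = (b.0)\{c} :: --b--▸ n3
  n3 = 0\{c} :: ∅
Coarsest stable partition (strong bisimilarity classes):
  B0 = {m0, n0}
  B1 = {m1, n1}
  B2 = {m2, n2}
  B3 = {m3, n3}
m0 ∈ B0, n0 ∈ B0 → same block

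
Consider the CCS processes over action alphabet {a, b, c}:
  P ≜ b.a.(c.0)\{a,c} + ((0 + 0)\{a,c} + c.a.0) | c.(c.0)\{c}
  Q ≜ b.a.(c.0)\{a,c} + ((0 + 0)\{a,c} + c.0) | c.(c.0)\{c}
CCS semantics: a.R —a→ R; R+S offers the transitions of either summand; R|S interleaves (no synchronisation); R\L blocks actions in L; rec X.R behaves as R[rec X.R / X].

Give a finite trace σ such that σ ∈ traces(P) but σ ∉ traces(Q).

Reachable graph of P (8 states):
  p0 = b.a.(c.0)\{a,c} + ((0 + 0)\{a,c} + c.a.0) | c.(c.0)\{c} | -b-> p1, -c-> p2, -c-> p3
  p1 = a.(c.0)\{a,c} | -a-> p4
  p2 = ((0 + 0)\{a,c} + c.a.0) | (c.0)\{c} | -c-> p5
  p3 = a.0 | c.(c.0)\{c} | -a-> p6, -c-> p5
  p4 = (c.0)\{a,c} | stopped
  p5 = a.0 | (c.0)\{c} | -a-> p7
  p6 = 0 | c.(c.0)\{c} | -c-> p7
  p7 = 0 | (c.0)\{c} | stopped
Reachable graph of Q (6 states):
  q0 = b.a.(c.0)\{a,c} + ((0 + 0)\{a,c} + c.0) | c.(c.0)\{c} | -b-> q1, -c-> q2, -c-> q3
  q1 = a.(c.0)\{a,c} | -a-> q4
  q2 = ((0 + 0)\{a,c} + c.0) | (c.0)\{c} | -c-> q5
  q3 = 0 | c.(c.0)\{c} | -c-> q5
  q4 = (c.0)\{a,c} | stopped
  q5 = 0 | (c.0)\{c} | stopped
Trace ⟨ca⟩ through P, begin at {p0}:
  after c @ step 1: {p2, p3}
  after a @ step 2: {p6}
  P completes σ.
Trace ⟨ca⟩ through Q, begin at {q0}:
  after c @ step 1: {q2, q3}
  after a @ step 2: ∅ (Q stuck)

ca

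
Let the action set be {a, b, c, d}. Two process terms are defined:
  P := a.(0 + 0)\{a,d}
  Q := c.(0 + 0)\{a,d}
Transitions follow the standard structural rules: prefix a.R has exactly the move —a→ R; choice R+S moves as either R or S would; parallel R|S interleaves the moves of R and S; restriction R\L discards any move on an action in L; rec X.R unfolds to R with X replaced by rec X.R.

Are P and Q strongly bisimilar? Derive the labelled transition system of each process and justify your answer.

P ≁ Q

Reachable graph of P (2 states):
  p0 = a.(0 + 0)\{a,d} :: -a-> p1
  p1 = (0 + 0)\{a,d} :: stopped
Reachable graph of Q (2 states):
  q0 = c.(0 + 0)\{a,d} :: -c-> q1
  q1 = (0 + 0)\{a,d} :: stopped
Partition-refinement fixed point:
  B0 = {p0}
  B1 = {p1, q1}
  B2 = {q0}
p0 ∈ B0, q0 ∈ B2 → different blocks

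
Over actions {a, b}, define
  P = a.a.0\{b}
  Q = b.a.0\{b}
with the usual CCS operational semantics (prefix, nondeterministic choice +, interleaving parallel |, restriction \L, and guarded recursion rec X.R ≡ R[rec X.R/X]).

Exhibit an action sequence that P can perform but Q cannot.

Reachable graph of P (3 states):
  u0 = a.a.0\{b} has moves =a=> u1
  u1 = a.0\{b} has moves =a=> u2
  u2 = 0\{b} has moves (no moves)
Reachable graph of Q (3 states):
  v0 = b.a.0\{b} has moves =b=> v1
  v1 = a.0\{b} has moves =a=> v2
  v2 = 0\{b} has moves (no moves)
Executing a from P (initial set {u0}):
  after a @ step 1: {u1}
  P completes σ.
Executing a from Q (initial set {v0}):
  after a @ step 1: ∅ (Q stuck)

a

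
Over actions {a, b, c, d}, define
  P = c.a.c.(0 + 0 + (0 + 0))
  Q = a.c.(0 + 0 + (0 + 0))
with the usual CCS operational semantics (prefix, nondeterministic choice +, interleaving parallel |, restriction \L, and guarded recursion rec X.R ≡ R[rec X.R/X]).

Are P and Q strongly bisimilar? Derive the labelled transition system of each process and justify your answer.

P's transition system — 4 states:
  u0 = c.a.c.(0 + 0 + (0 + 0)) ⊢ —c→ u1
  u1 = a.c.(0 + 0 + (0 + 0)) ⊢ —a→ u2
  u2 = c.(0 + 0 + (0 + 0)) ⊢ —c→ u3
  u3 = 0 + 0 + (0 + 0) ⊢ (no moves)
Q's transition system — 3 states:
  v0 = a.c.(0 + 0 + (0 + 0)) ⊢ —a→ v1
  v1 = c.(0 + 0 + (0 + 0)) ⊢ —c→ v2
  v2 = 0 + 0 + (0 + 0) ⊢ (no moves)
Partition-refinement fixed point:
  B0 = {u0}
  B1 = {u1, v0}
  B2 = {u2, v1}
  B3 = {u3, v2}
u0 ∈ B0, v0 ∈ B1 → different blocks

P ≁ Q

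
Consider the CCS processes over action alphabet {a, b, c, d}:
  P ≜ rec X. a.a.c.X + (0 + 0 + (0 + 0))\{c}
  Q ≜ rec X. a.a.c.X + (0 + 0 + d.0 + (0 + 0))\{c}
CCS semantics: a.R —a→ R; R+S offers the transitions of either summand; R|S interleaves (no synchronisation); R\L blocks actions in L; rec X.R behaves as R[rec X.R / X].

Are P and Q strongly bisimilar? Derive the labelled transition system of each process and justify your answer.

Reachable graph of P (3 states):
  u0 = rec X. a.a.c.X + (0 + 0 + (0 + 0))\{c} → --a--▸ u1
  u1 = a.c.(rec X. a.a.c.X + (0 + 0 + (0 + 0))\{c}) → --a--▸ u2
  u2 = c.(rec X. a.a.c.X + (0 + 0 + (0 + 0))\{c}) → --c--▸ u0
Reachable graph of Q (4 states):
  v0 = rec X. a.a.c.X + (0 + 0 + d.0 + (0 + 0))\{c} → --a--▸ v1, --d--▸ v2
  v1 = a.c.(rec X. a.a.c.X + (0 + 0 + d.0 + (0 + 0))\{c}) → --a--▸ v3
  v2 = 0\{c} → stopped
  v3 = c.(rec X. a.a.c.X + (0 + 0 + d.0 + (0 + 0))\{c}) → --c--▸ v0
Partition-refinement fixed point:
  B0 = {u0}
  B1 = {u1}
  B2 = {u2}
  B3 = {v0}
  B4 = {v2}
  B5 = {v1}
  B6 = {v3}
u0 ∈ B0, v0 ∈ B3 → different blocks

NO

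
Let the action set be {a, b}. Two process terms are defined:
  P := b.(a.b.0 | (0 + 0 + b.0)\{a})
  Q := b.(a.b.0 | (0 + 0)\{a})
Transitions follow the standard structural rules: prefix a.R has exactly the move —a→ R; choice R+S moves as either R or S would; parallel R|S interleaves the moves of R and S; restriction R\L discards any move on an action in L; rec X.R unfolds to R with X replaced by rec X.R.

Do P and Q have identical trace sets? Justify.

trace-distinct — witness ⟨bb⟩

P's transition system — 7 states:
  p0 = b.(a.b.0 | (0 + 0 + b.0)\{a}) has moves --b--▸ p1
  p1 = a.b.0 | (0 + 0 + b.0)\{a} has moves --a--▸ p2, --b--▸ p3
  p2 = b.0 | (0 + 0 + b.0)\{a} has moves --b--▸ p4, --b--▸ p5
  p3 = a.b.0 | 0\{a} has moves --a--▸ p5
  p4 = 0 | (0 + 0 + b.0)\{a} has moves --b--▸ p6
  p5 = b.0 | 0\{a} has moves --b--▸ p6
  p6 = 0 | 0\{a} has moves ·
Q's transition system — 4 states:
  q0 = b.(a.b.0 | (0 + 0)\{a}) has moves --b--▸ q1
  q1 = a.b.0 | (0 + 0)\{a} has moves --a--▸ q2
  q2 = b.0 | (0 + 0)\{a} has moves --b--▸ q3
  q3 = 0 | (0 + 0)\{a} has moves ·
Executing bb from P (initial set {p0}):
  [1] b ⇒ {p1}
  [2] b ⇒ {p3}
  ✓ P
Executing bb from Q (initial set {q0}):
  [1] b ⇒ {q1}
  [2] b ⇒ ∅ (Q stuck)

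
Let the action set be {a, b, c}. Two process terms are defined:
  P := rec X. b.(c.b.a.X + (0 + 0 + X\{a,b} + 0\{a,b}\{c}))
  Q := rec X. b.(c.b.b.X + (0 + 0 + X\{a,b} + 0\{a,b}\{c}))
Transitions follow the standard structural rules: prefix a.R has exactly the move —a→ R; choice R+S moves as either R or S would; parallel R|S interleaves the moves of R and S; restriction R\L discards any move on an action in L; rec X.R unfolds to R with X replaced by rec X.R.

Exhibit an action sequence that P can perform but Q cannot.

LTS(P): 4 reachable states
  u0 = rec X. b.(c.b.a.X + (0 + 0 + X\{a,b} + 0\{a,b}\{c})) has moves -b-> u1
  u1 = c.b.a.(rec X. b.(c.b.a.X + (0 + 0 + X\{a,b} + 0\{a,b}\{c}))) + (0 + 0 + (rec X. b.(c.b.a.X + (0 + 0 + X\{a,b} + 0\{a,b}\{c})))\{a,b} + 0\{a,b}\{c}) has moves -c-> u2
  u2 = b.a.(rec X. b.(c.b.a.X + (0 + 0 + X\{a,b} + 0\{a,b}\{c}))) has moves -b-> u3
  u3 = a.(rec X. b.(c.b.a.X + (0 + 0 + X\{a,b} + 0\{a,b}\{c}))) has moves -a-> u0
LTS(Q): 4 reachable states
  v0 = rec X. b.(c.b.b.X + (0 + 0 + X\{a,b} + 0\{a,b}\{c})) has moves -b-> v1
  v1 = c.b.b.(rec X. b.(c.b.b.X + (0 + 0 + X\{a,b} + 0\{a,b}\{c}))) + (0 + 0 + (rec X. b.(c.b.b.X + (0 + 0 + X\{a,b} + 0\{a,b}\{c})))\{a,b} + 0\{a,b}\{c}) has moves -c-> v2
  v2 = b.b.(rec X. b.(c.b.b.X + (0 + 0 + X\{a,b} + 0\{a,b}\{c}))) has moves -b-> v3
  v3 = b.(rec X. b.(c.b.b.X + (0 + 0 + X\{a,b} + 0\{a,b}\{c}))) has moves -b-> v0
Executing bcba from P (initial set {u0}):
  [1] b ⇒ {u1}
  [2] c ⇒ {u2}
  [3] b ⇒ {u3}
  [4] a ⇒ {u0}
  P completes σ.
Executing bcba from Q (initial set {v0}):
  [1] b ⇒ {v1}
  [2] c ⇒ {v2}
  [3] b ⇒ {v3}
  [4] a ⇒ ∅  — Q cannot continue

bcba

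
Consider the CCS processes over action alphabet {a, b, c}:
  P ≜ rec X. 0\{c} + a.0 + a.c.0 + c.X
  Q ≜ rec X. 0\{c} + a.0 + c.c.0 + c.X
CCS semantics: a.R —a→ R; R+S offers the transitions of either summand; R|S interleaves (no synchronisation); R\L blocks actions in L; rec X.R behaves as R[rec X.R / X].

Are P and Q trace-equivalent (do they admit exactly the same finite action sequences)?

traces(P) ≠ traces(Q) — witness ⟨ac⟩

LTS(P): 3 reachable states
  p0 = rec X. 0\{c} + a.0 + a.c.0 + c.X has moves =a=> p1, =a=> p2, =c=> p0
  p1 = 0 has moves stopped
  p2 = c.0 has moves =c=> p1
LTS(Q): 3 reachable states
  q0 = rec X. 0\{c} + a.0 + c.c.0 + c.X has moves =a=> q1, =c=> q0, =c=> q2
  q1 = 0 has moves stopped
  q2 = c.0 has moves =c=> q1
Executing ac from P (initial set {p0}):
  after a @ step 1: {p1, p2}
  after c @ step 2: {p1}
  ✓ P
Executing ac from Q (initial set {q0}):
  after a @ step 1: {q1}
  after c @ step 2: ∅ (Q stuck)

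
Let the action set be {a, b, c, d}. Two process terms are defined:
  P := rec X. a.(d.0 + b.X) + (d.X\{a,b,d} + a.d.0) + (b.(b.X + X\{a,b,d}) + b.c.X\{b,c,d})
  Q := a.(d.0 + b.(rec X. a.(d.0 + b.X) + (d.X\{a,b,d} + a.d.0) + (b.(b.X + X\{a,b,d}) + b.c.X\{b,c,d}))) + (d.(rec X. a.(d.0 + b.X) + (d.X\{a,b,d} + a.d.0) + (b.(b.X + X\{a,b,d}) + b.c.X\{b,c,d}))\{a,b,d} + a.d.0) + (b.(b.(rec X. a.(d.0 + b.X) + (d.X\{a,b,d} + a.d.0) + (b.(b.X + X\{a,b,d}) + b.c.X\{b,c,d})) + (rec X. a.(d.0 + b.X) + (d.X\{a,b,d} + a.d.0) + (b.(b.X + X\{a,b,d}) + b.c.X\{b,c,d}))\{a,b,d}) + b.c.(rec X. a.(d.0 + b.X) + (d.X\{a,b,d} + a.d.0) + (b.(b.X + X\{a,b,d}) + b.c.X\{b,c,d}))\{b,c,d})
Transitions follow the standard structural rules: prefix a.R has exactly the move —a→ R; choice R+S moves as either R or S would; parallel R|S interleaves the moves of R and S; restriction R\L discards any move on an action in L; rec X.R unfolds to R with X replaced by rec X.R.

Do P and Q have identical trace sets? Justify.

Reachable graph of P (10 states):
  s0 = rec X. a.(d.0 + b.X) + (d.X\{a,b,d} + a.d.0) + (b.(b.X + X\{a,b,d}) + b.c.X\{b,c,d}) → =a=> s1, =a=> s2, =b=> s3, =b=> s4, =d=> s5
  s1 = d.0 → =d=> s6
  s2 = d.0 + b.(rec X. a.(d.0 + b.X) + (d.X\{a,b,d} + a.d.0) + (b.(b.X + X\{a,b,d}) + b.c.X\{b,c,d})) → =b=> s0, =d=> s6
  s3 = b.(rec X. a.(d.0 + b.X) + (d.X\{a,b,d} + a.d.0) + (b.(b.X + X\{a,b,d}) + b.c.X\{b,c,d})) + (rec X. a.(d.0 + b.X) + (d.X\{a,b,d} + a.d.0) + (b.(b.X + X\{a,b,d}) + b.c.X\{b,c,d}))\{a,b,d} → =b=> s0
  s4 = c.(rec X. a.(d.0 + b.X) + (d.X\{a,b,d} + a.d.0) + (b.(b.X + X\{a,b,d}) + b.c.X\{b,c,d}))\{b,c,d} → =c=> s7
  s5 = (rec X. a.(d.0 + b.X) + (d.X\{a,b,d} + a.d.0) + (b.(b.X + X\{a,b,d}) + b.c.X\{b,c,d}))\{a,b,d} → stopped
  s6 = 0 → stopped
  s7 = (rec X. a.(d.0 + b.X) + (d.X\{a,b,d} + a.d.0) + (b.(b.X + X\{a,b,d}) + b.c.X\{b,c,d}))\{b,c,d} → =a=> s8, =a=> s9
  s8 = (d.0 + b.(rec X. a.(d.0 + b.X) + (d.X\{a,b,d} + a.d.0) + (b.(b.X + X\{a,b,d}) + b.c.X\{b,c,d})))\{b,c,d} → stopped
  s9 = (d.0)\{b,c,d} → stopped
Reachable graph of Q (11 states):
  t0 = a.(d.0 + b.(rec X. a.(d.0 + b.X) + (d.X\{a,b,d} + a.d.0) + (b.(b.X + X\{a,b,d}) + b.c.X\{b,c,d}))) + (d.(rec X. a.(d.0 + b.X) + (d.X\{a,b,d} + a.d.0) + (b.(b.X + X\{a,b,d}) + b.c.X\{b,c,d}))\{a,b,d} + a.d.0) + (b.(b.(rec X. a.(d.0 + b.X) + (d.X\{a,b,d} + a.d.0) + (b.(b.X + X\{a,b,d}) + b.c.X\{b,c,d})) + (rec X. a.(d.0 + b.X) + (d.X\{a,b,d} + a.d.0) + (b.(b.X + X\{a,b,d}) + b.c.X\{b,c,d}))\{a,b,d}) + b.c.(rec X. a.(d.0 + b.X) + (d.X\{a,b,d} + a.d.0) + (b.(b.X + X\{a,b,d}) + b.c.X\{b,c,d}))\{b,c,d}) → =a=> t1, =a=> t2, =b=> t3, =b=> t4, =d=> t5
  t1 = d.0 → =d=> t6
  t2 = d.0 + b.(rec X. a.(d.0 + b.X) + (d.X\{a,b,d} + a.d.0) + (b.(b.X + X\{a,b,d}) + b.c.X\{b,c,d})) → =b=> t7, =d=> t6
  t3 = b.(rec X. a.(d.0 + b.X) + (d.X\{a,b,d} + a.d.0) + (b.(b.X + X\{a,b,d}) + b.c.X\{b,c,d})) + (rec X. a.(d.0 + b.X) + (d.X\{a,b,d} + a.d.0) + (b.(b.X + X\{a,b,d}) + b.c.X\{b,c,d}))\{a,b,d} → =b=> t7
  t4 = c.(rec X. a.(d.0 + b.X) + (d.X\{a,b,d} + a.d.0) + (b.(b.X + X\{a,b,d}) + b.c.X\{b,c,d}))\{b,c,d} → =c=> t8
  t5 = (rec X. a.(d.0 + b.X) + (d.X\{a,b,d} + a.d.0) + (b.(b.X + X\{a,b,d}) + b.c.X\{b,c,d}))\{a,b,d} → stopped
  t6 = 0 → stopped
  t7 = rec X. a.(d.0 + b.X) + (d.X\{a,b,d} + a.d.0) + (b.(b.X + X\{a,b,d}) + b.c.X\{b,c,d}) → =a=> t1, =a=> t2, =b=> t3, =b=> t4, =d=> t5
  t8 = (rec X. a.(d.0 + b.X) + (d.X\{a,b,d} + a.d.0) + (b.(b.X + X\{a,b,d}) + b.c.X\{b,c,d}))\{b,c,d} → =a=> t10, =a=> t9
  t9 = (d.0 + b.(rec X. a.(d.0 + b.X) + (d.X\{a,b,d} + a.d.0) + (b.(b.X + X\{a,b,d}) + b.c.X\{b,c,d})))\{b,c,d} → stopped
  t10 = (d.0)\{b,c,d} → stopped
Coarsest stable partition (strong bisimilarity classes):
  B0 = {s0, t0, t7}
  B1 = {s5, s6, s8, s9, t10, t5, t6, t9}
  B2 = {s2, t2}
  B3 = {s4, t4}
  B4 = {s7, t8}
  B5 = {s1, t1}
  B6 = {s3, t3}
s0 ∈ B0, t0 ∈ B0 → same block
Bisimilar ⇒ trace-equivalent.

trace-equivalent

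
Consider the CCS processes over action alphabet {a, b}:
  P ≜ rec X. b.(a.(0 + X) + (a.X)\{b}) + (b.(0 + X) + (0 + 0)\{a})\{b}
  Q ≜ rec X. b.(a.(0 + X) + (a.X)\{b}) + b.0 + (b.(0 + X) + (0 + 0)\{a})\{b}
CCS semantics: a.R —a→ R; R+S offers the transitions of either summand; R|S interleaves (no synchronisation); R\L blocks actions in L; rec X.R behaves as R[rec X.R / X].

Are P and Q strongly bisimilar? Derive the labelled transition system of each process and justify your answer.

P ≁ Q

P's transition system — 4 states:
  u0 = rec X. b.(a.(0 + X) + (a.X)\{b}) + (b.(0 + X) + (0 + 0)\{a})\{b} → —b→ u1
  u1 = a.(0 + (rec X. b.(a.(0 + X) + (a.X)\{b}) + (b.(0 + X) + (0 + 0)\{a})\{b})) + (a.(rec X. b.(a.(0 + X) + (a.X)\{b}) + (b.(0 + X) + (0 + 0)\{a})\{b}))\{b} → —a→ u2, —a→ u3
  u2 = (rec X. b.(a.(0 + X) + (a.X)\{b}) + (b.(0 + X) + (0 + 0)\{a})\{b})\{b} → (no moves)
  u3 = 0 + (rec X. b.(a.(0 + X) + (a.X)\{b}) + (b.(0 + X) + (0 + 0)\{a})\{b}) → —b→ u1
Q's transition system — 5 states:
  v0 = rec X. b.(a.(0 + X) + (a.X)\{b}) + b.0 + (b.(0 + X) + (0 + 0)\{a})\{b} → —b→ v1, —b→ v2
  v1 = 0 → (no moves)
  v2 = a.(0 + (rec X. b.(a.(0 + X) + (a.X)\{b}) + b.0 + (b.(0 + X) + (0 + 0)\{a})\{b})) + (a.(rec X. b.(a.(0 + X) + (a.X)\{b}) + b.0 + (b.(0 + X) + (0 + 0)\{a})\{b}))\{b} → —a→ v3, —a→ v4
  v3 = (rec X. b.(a.(0 + X) + (a.X)\{b}) + b.0 + (b.(0 + X) + (0 + 0)\{a})\{b})\{b} → (no moves)
  v4 = 0 + (rec X. b.(a.(0 + X) + (a.X)\{b}) + b.0 + (b.(0 + X) + (0 + 0)\{a})\{b}) → —b→ v1, —b→ v2
Partition-refinement fixed point:
  B0 = {u0, u3}
  B1 = {u1}
  B2 = {u2, v1, v3}
  B3 = {v0, v4}
  B4 = {v2}
u0 ∈ B0, v0 ∈ B3 → different blocks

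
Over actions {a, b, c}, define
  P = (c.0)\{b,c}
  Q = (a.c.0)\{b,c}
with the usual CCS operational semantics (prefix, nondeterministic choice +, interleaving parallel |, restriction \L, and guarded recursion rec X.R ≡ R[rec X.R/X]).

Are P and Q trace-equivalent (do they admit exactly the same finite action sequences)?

P's transition system — 1 states:
  m0 = (c.0)\{b,c} → deadlocked
Q's transition system — 2 states:
  n0 = (a.c.0)\{b,c} → --a--▸ n1
  n1 = (c.0)\{b,c} → deadlocked
Run σ = ⟨a⟩ on Q: start {n0}
  after a @ step 1: {n1}
  — Q admits the full trace.
Run σ = ⟨a⟩ on P: start {m0}
  after a @ step 1: no successor for P

NO — witness ⟨a⟩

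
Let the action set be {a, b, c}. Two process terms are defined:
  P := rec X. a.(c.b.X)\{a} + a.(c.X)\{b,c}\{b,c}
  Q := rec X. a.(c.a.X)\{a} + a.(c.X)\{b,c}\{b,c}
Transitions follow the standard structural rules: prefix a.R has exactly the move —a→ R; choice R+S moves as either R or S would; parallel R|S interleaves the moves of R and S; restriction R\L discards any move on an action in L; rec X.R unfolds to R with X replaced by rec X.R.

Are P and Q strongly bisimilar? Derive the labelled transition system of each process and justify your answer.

NO

Reachable graph of P (5 states):
  s0 = rec X. a.(c.b.X)\{a} + a.(c.X)\{b,c}\{b,c} :: ··a··> s1, ··a··> s2
  s1 = (c.(rec X. a.(c.b.X)\{a} + a.(c.X)\{b,c}\{b,c}))\{b,c}\{b,c} :: ∅
  s2 = (c.b.(rec X. a.(c.b.X)\{a} + a.(c.X)\{b,c}\{b,c}))\{a} :: ··c··> s3
  s3 = (b.(rec X. a.(c.b.X)\{a} + a.(c.X)\{b,c}\{b,c}))\{a} :: ··b··> s4
  s4 = (rec X. a.(c.b.X)\{a} + a.(c.X)\{b,c}\{b,c})\{a} :: ∅
Reachable graph of Q (4 states):
  t0 = rec X. a.(c.a.X)\{a} + a.(c.X)\{b,c}\{b,c} :: ··a··> t1, ··a··> t2
  t1 = (c.(rec X. a.(c.a.X)\{a} + a.(c.X)\{b,c}\{b,c}))\{b,c}\{b,c} :: ∅
  t2 = (c.a.(rec X. a.(c.a.X)\{a} + a.(c.X)\{b,c}\{b,c}))\{a} :: ··c··> t3
  t3 = (a.(rec X. a.(c.a.X)\{a} + a.(c.X)\{b,c}\{b,c}))\{a} :: ∅
Bisimilarity quotient blocks:
  B0 = {s0}
  B1 = {s2}
  B2 = {s3}
  B3 = {s1, s4, t1, t3}
  B4 = {t0}
  B5 = {t2}
s0 ∈ B0, t0 ∈ B4 → different blocks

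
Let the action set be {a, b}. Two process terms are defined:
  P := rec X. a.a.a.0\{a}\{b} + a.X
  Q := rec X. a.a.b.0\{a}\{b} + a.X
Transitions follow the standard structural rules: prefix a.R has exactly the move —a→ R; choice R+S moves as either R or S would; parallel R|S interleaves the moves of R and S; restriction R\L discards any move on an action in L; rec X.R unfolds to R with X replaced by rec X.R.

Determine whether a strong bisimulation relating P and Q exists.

P ≁ Q

Reachable graph of P (4 states):
  u0 = rec X. a.a.a.0\{a}\{b} + a.X → —a→ u0, —a→ u1
  u1 = a.a.0\{a}\{b} → —a→ u2
  u2 = a.0\{a}\{b} → —a→ u3
  u3 = 0\{a}\{b} → deadlocked
Reachable graph of Q (4 states):
  v0 = rec X. a.a.b.0\{a}\{b} + a.X → —a→ v0, —a→ v1
  v1 = a.b.0\{a}\{b} → —a→ v2
  v2 = b.0\{a}\{b} → —b→ v3
  v3 = 0\{a}\{b} → deadlocked
Partition-refinement fixed point:
  B0 = {u0}
  B1 = {u1}
  B2 = {u2}
  B3 = {u3, v3}
  B4 = {v0}
  B5 = {v1}
  B6 = {v2}
u0 ∈ B0, v0 ∈ B4 → different blocks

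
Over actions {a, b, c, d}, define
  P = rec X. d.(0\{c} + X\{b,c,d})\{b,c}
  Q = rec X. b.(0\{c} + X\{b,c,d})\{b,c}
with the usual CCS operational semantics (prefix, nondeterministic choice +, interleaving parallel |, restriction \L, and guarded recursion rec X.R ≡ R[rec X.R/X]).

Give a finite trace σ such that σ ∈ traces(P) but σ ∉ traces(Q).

d

P's transition system — 2 states:
  p0 = rec X. d.(0\{c} + X\{b,c,d})\{b,c} :: ··d··> p1
  p1 = (0\{c} + (rec X. d.(0\{c} + X\{b,c,d})\{b,c})\{b,c,d})\{b,c} :: stopped
Q's transition system — 2 states:
  q0 = rec X. b.(0\{c} + X\{b,c,d})\{b,c} :: ··b··> q1
  q1 = (0\{c} + (rec X. b.(0\{c} + X\{b,c,d})\{b,c})\{b,c,d})\{b,c} :: stopped
Executing d from P (initial set {p0}):
  [1] d ⇒ {p1}
  ✓ P
Executing d from Q (initial set {q0}):
  [1] d ⇒ ∅ (Q stuck)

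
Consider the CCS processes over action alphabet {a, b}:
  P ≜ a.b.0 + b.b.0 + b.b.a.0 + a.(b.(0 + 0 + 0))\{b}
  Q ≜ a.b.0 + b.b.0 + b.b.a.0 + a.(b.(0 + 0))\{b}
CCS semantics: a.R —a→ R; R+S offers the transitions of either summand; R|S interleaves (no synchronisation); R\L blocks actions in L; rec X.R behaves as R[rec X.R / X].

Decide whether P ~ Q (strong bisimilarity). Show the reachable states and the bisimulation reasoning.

Reachable graph of P (6 states):
  m0 = a.b.0 + b.b.0 + b.b.a.0 + a.(b.(0 + 0 + 0))\{b} has moves --a--▸ m1, --a--▸ m2, --b--▸ m2, --b--▸ m3
  m1 = (b.(0 + 0 + 0))\{b} has moves deadlocked
  m2 = b.0 has moves --b--▸ m4
  m3 = b.a.0 has moves --b--▸ m5
  m4 = 0 has moves deadlocked
  m5 = a.0 has moves --a--▸ m4
Reachable graph of Q (6 states):
  n0 = a.b.0 + b.b.0 + b.b.a.0 + a.(b.(0 + 0))\{b} has moves --a--▸ n1, --a--▸ n2, --b--▸ n2, --b--▸ n3
  n1 = (b.(0 + 0))\{b} has moves deadlocked
  n2 = b.0 has moves --b--▸ n4
  n3 = b.a.0 has moves --b--▸ n5
  n4 = 0 has moves deadlocked
  n5 = a.0 has moves --a--▸ n4
Partition-refinement fixed point:
  B0 = {m0, n0}
  B1 = {m2, n2}
  B2 = {m1, m4, n1, n4}
  B3 = {m3, n3}
  B4 = {m5, n5}
m0 ∈ B0, n0 ∈ B0 → same block

YES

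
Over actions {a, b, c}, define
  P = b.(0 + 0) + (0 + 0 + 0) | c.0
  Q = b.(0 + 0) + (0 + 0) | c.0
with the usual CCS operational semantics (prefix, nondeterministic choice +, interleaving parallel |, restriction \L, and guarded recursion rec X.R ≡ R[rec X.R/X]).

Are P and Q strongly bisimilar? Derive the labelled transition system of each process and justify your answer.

LTS(P): 3 reachable states
  u0 = b.(0 + 0) + (0 + 0 + 0) | c.0 | —b→ u1, —c→ u2
  u1 = 0 + 0 | deadlocked
  u2 = (0 + 0 + 0) | 0 | deadlocked
LTS(Q): 3 reachable states
  v0 = b.(0 + 0) + (0 + 0) | c.0 | —b→ v1, —c→ v2
  v1 = 0 + 0 | deadlocked
  v2 = (0 + 0) | 0 | deadlocked
Partition-refinement fixed point:
  B0 = {u0, v0}
  B1 = {u1, u2, v1, v2}
u0 ∈ B0, v0 ∈ B0 → same block

P ~ Q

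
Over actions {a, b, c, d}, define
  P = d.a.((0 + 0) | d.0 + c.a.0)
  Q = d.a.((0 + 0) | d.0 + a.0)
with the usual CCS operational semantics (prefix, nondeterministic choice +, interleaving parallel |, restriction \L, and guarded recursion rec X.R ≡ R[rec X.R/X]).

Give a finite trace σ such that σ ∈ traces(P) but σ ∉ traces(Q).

LTS(P): 6 reachable states
  u0 = d.a.((0 + 0) | d.0 + c.a.0) → -d-> u1
  u1 = a.((0 + 0) | d.0 + c.a.0) → -a-> u2
  u2 = (0 + 0) | d.0 + c.a.0 → -c-> u3, -d-> u4
  u3 = a.0 → -a-> u5
  u4 = (0 + 0) | 0 → ·
  u5 = 0 → ·
LTS(Q): 5 reachable states
  v0 = d.a.((0 + 0) | d.0 + a.0) → -d-> v1
  v1 = a.((0 + 0) | d.0 + a.0) → -a-> v2
  v2 = (0 + 0) | d.0 + a.0 → -a-> v3, -d-> v4
  v3 = 0 → ·
  v4 = (0 + 0) | 0 → ·
Run σ = ⟨dac⟩ on P: start {u0}
  after d @ step 1: {u1}
  after a @ step 2: {u2}
  after c @ step 3: {u3}
  ✓ P
Run σ = ⟨dac⟩ on Q: start {v0}
  after d @ step 1: {v1}
  after a @ step 2: {v2}
  after c @ step 3: ∅  — Q cannot continue

dac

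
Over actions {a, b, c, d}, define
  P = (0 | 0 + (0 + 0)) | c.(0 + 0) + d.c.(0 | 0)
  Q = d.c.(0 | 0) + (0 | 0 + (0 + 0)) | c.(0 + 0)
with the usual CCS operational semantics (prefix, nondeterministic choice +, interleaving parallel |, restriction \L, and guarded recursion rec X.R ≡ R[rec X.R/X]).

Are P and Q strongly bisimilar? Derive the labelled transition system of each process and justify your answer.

P ~ Q

LTS(P): 4 reachable states
  u0 = (0 | 0 + (0 + 0)) | c.(0 + 0) + d.c.(0 | 0) → =c=> u1, =d=> u2
  u1 = (0 | 0 + (0 + 0)) | (0 + 0) → (no moves)
  u2 = c.(0 | 0) → =c=> u3
  u3 = 0 | 0 → (no moves)
LTS(Q): 4 reachable states
  v0 = d.c.(0 | 0) + (0 | 0 + (0 + 0)) | c.(0 + 0) → =c=> v1, =d=> v2
  v1 = (0 | 0 + (0 + 0)) | (0 + 0) → (no moves)
  v2 = c.(0 | 0) → =c=> v3
  v3 = 0 | 0 → (no moves)
Coarsest stable partition (strong bisimilarity classes):
  B0 = {u0, v0}
  B1 = {u2, v2}
  B2 = {u1, u3, v1, v3}
u0 ∈ B0, v0 ∈ B0 → same block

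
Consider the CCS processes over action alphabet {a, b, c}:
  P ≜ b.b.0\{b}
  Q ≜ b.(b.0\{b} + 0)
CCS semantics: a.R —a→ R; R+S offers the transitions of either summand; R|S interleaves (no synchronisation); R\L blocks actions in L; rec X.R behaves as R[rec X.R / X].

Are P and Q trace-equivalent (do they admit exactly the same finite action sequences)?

traces(P) = traces(Q)

P's transition system — 3 states:
  m0 = b.b.0\{b} | —b→ m1
  m1 = b.0\{b} | —b→ m2
  m2 = 0\{b} | deadlocked
Q's transition system — 3 states:
  n0 = b.(b.0\{b} + 0) | —b→ n1
  n1 = b.0\{b} + 0 | —b→ n2
  n2 = 0\{b} | deadlocked
Coarsest stable partition (strong bisimilarity classes):
  B0 = {m0, n0}
  B1 = {m1, n1}
  B2 = {m2, n2}
m0 ∈ B0, n0 ∈ B0 → same block
Bisimilar ⇒ trace-equivalent.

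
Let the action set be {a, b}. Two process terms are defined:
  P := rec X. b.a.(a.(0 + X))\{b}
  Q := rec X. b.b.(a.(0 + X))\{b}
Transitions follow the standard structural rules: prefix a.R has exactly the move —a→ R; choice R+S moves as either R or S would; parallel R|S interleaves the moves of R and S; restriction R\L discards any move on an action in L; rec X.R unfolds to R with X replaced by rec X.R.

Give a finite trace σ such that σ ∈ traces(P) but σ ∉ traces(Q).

P's transition system — 4 states:
  p0 = rec X. b.a.(a.(0 + X))\{b} has moves —b→ p1
  p1 = a.(a.(0 + (rec X. b.a.(a.(0 + X))\{b})))\{b} has moves —a→ p2
  p2 = (a.(0 + (rec X. b.a.(a.(0 + X))\{b})))\{b} has moves —a→ p3
  p3 = (0 + (rec X. b.a.(a.(0 + X))\{b}))\{b} has moves deadlocked
Q's transition system — 4 states:
  q0 = rec X. b.b.(a.(0 + X))\{b} has moves —b→ q1
  q1 = b.(a.(0 + (rec X. b.b.(a.(0 + X))\{b})))\{b} has moves —b→ q2
  q2 = (a.(0 + (rec X. b.b.(a.(0 + X))\{b})))\{b} has moves —a→ q3
  q3 = (0 + (rec X. b.b.(a.(0 + X))\{b}))\{b} has moves deadlocked
Trace ⟨ba⟩ through P, begin at {p0}:
  [1] b ⇒ {p1}
  [2] a ⇒ {p2}
  P completes σ.
Trace ⟨ba⟩ through Q, begin at {q0}:
  [1] b ⇒ {q1}
  [2] a ⇒ ∅ (Q stuck)

ba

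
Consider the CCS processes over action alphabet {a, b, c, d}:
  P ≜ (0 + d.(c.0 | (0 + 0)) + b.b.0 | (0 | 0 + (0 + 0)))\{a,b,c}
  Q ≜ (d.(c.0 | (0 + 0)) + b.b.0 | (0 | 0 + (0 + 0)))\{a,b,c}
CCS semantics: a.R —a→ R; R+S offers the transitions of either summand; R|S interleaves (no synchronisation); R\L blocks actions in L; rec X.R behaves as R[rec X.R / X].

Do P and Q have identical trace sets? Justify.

traces(P) = traces(Q)

Reachable graph of P (2 states):
  p0 = (0 + d.(c.0 | (0 + 0)) + b.b.0 | (0 | 0 + (0 + 0)))\{a,b,c} ⊢ -d-> p1
  p1 = (c.0 | (0 + 0))\{a,b,c} ⊢ ·
Reachable graph of Q (2 states):
  q0 = (d.(c.0 | (0 + 0)) + b.b.0 | (0 | 0 + (0 + 0)))\{a,b,c} ⊢ -d-> q1
  q1 = (c.0 | (0 + 0))\{a,b,c} ⊢ ·
Partition-refinement fixed point:
  B0 = {p0, q0}
  B1 = {p1, q1}
p0 ∈ B0, q0 ∈ B0 → same block
Bisimilar ⇒ trace-equivalent.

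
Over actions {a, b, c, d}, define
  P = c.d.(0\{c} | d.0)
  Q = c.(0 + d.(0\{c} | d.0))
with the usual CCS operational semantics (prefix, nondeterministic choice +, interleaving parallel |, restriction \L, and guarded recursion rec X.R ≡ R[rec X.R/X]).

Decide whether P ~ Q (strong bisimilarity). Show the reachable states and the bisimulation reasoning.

Reachable graph of P (4 states):
  p0 = c.d.(0\{c} | d.0) → =c=> p1
  p1 = d.(0\{c} | d.0) → =d=> p2
  p2 = 0\{c} | d.0 → =d=> p3
  p3 = 0\{c} | 0 → deadlocked
Reachable graph of Q (4 states):
  q0 = c.(0 + d.(0\{c} | d.0)) → =c=> q1
  q1 = 0 + d.(0\{c} | d.0) → =d=> q2
  q2 = 0\{c} | d.0 → =d=> q3
  q3 = 0\{c} | 0 → deadlocked
Partition-refinement fixed point:
  B0 = {p0, q0}
  B1 = {p1, q1}
  B2 = {p2, q2}
  B3 = {p3, q3}
p0 ∈ B0, q0 ∈ B0 → same block

P ~ Q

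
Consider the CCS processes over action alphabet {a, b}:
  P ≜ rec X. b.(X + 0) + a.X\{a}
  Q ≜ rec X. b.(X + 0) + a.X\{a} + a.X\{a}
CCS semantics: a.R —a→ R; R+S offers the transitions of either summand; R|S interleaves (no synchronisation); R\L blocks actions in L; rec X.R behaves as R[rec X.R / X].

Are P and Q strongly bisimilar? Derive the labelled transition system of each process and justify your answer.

YES

Reachable graph of P (4 states):
  s0 = rec X. b.(X + 0) + a.X\{a} ⊢ -a-> s1, -b-> s2
  s1 = (rec X. b.(X + 0) + a.X\{a})\{a} ⊢ -b-> s3
  s2 = (rec X. b.(X + 0) + a.X\{a}) + 0 ⊢ -a-> s1, -b-> s2
  s3 = ((rec X. b.(X + 0) + a.X\{a}) + 0)\{a} ⊢ -b-> s3
Reachable graph of Q (4 states):
  t0 = rec X. b.(X + 0) + a.X\{a} + a.X\{a} ⊢ -a-> t1, -b-> t2
  t1 = (rec X. b.(X + 0) + a.X\{a} + a.X\{a})\{a} ⊢ -b-> t3
  t2 = (rec X. b.(X + 0) + a.X\{a} + a.X\{a}) + 0 ⊢ -a-> t1, -b-> t2
  t3 = ((rec X. b.(X + 0) + a.X\{a} + a.X\{a}) + 0)\{a} ⊢ -b-> t3
Bisimilarity quotient blocks:
  B0 = {s0, s2, t0, t2}
  B1 = {s1, s3, t1, t3}
s0 ∈ B0, t0 ∈ B0 → same block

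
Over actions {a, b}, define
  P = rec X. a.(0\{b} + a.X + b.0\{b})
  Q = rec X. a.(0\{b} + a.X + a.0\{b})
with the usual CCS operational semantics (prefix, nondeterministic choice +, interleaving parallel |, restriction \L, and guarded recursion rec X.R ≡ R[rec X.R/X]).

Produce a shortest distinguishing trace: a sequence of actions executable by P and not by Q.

ab

Reachable graph of P (3 states):
  m0 = rec X. a.(0\{b} + a.X + b.0\{b}) has moves --a--▸ m1
  m1 = 0\{b} + a.(rec X. a.(0\{b} + a.X + b.0\{b})) + b.0\{b} has moves --a--▸ m0, --b--▸ m2
  m2 = 0\{b} has moves (no moves)
Reachable graph of Q (3 states):
  n0 = rec X. a.(0\{b} + a.X + a.0\{b}) has moves --a--▸ n1
  n1 = 0\{b} + a.(rec X. a.(0\{b} + a.X + a.0\{b})) + a.0\{b} has moves --a--▸ n0, --a--▸ n2
  n2 = 0\{b} has moves (no moves)
Run σ = ⟨ab⟩ on P: start {m0}
  after a @ step 1: {m1}
  after b @ step 2: {m2}
  ✓ P
Run σ = ⟨ab⟩ on Q: start {n0}
  after a @ step 1: {n1}
  after b @ step 2: ∅ (Q stuck)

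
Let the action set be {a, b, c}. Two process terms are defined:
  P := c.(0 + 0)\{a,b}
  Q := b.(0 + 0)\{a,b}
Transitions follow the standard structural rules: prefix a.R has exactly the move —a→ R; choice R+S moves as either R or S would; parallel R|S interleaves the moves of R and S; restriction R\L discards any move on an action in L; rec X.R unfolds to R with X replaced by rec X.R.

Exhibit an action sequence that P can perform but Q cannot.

LTS(P): 2 reachable states
  s0 = c.(0 + 0)\{a,b} | --c--▸ s1
  s1 = (0 + 0)\{a,b} | stopped
LTS(Q): 2 reachable states
  t0 = b.(0 + 0)\{a,b} | --b--▸ t1
  t1 = (0 + 0)\{a,b} | stopped
Executing c from P (initial set {s0}):
  step 1 (c): {s1}
  — P admits the full trace.
Executing c from Q (initial set {t0}):
  step 1 (c): no successor for Q

c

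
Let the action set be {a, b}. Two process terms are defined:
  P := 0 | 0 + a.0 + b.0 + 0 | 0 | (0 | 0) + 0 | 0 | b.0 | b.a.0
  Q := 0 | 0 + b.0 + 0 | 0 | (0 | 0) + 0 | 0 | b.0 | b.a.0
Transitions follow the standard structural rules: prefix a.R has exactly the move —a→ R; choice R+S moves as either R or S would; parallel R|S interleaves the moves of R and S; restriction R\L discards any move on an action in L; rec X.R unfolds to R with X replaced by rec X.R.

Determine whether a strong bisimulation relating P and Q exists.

NO

P's transition system — 7 states:
  s0 = 0 | 0 + a.0 + b.0 + 0 | 0 | (0 | 0) + 0 | 0 | b.0 | b.a.0 ⊢ ··a··> s1, ··b··> s1, ··b··> s2, ··b··> s3
  s1 = 0 ⊢ deadlocked
  s2 = 0 | 0 | 0 | b.a.0 ⊢ ··b··> s4
  s3 = 0 | 0 | b.0 | a.0 ⊢ ··a··> s5, ··b··> s4
  s4 = 0 | 0 | 0 | a.0 ⊢ ··a··> s6
  s5 = 0 | 0 | b.0 | 0 ⊢ ··b··> s6
  s6 = 0 | 0 | 0 | 0 ⊢ deadlocked
Q's transition system — 7 states:
  t0 = 0 | 0 + b.0 + 0 | 0 | (0 | 0) + 0 | 0 | b.0 | b.a.0 ⊢ ··b··> t1, ··b··> t2, ··b··> t3
  t1 = 0 ⊢ deadlocked
  t2 = 0 | 0 | 0 | b.a.0 ⊢ ··b··> t4
  t3 = 0 | 0 | b.0 | a.0 ⊢ ··a··> t5, ··b··> t4
  t4 = 0 | 0 | 0 | a.0 ⊢ ··a··> t6
  t5 = 0 | 0 | b.0 | 0 ⊢ ··b··> t6
  t6 = 0 | 0 | 0 | 0 ⊢ deadlocked
Coarsest stable partition (strong bisimilarity classes):
  B0 = {s0}
  B1 = {s3, t3}
  B2 = {s5, t5}
  B3 = {s1, s6, t1, t6}
  B4 = {s4, t4}
  B5 = {s2, t2}
  B6 = {t0}
s0 ∈ B0, t0 ∈ B6 → different blocks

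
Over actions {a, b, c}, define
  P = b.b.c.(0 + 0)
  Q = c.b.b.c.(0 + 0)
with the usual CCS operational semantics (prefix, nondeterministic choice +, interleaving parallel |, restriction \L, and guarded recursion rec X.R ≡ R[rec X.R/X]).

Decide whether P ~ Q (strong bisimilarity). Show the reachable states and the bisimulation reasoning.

LTS(P): 4 reachable states
  s0 = b.b.c.(0 + 0) ⊢ =b=> s1
  s1 = b.c.(0 + 0) ⊢ =b=> s2
  s2 = c.(0 + 0) ⊢ =c=> s3
  s3 = 0 + 0 ⊢ ·
LTS(Q): 5 reachable states
  t0 = c.b.b.c.(0 + 0) ⊢ =c=> t1
  t1 = b.b.c.(0 + 0) ⊢ =b=> t2
  t2 = b.c.(0 + 0) ⊢ =b=> t3
  t3 = c.(0 + 0) ⊢ =c=> t4
  t4 = 0 + 0 ⊢ ·
Bisimilarity quotient blocks:
  B0 = {s0, t1}
  B1 = {s1, t2}
  B2 = {s2, t3}
  B3 = {s3, t4}
  B4 = {t0}
s0 ∈ B0, t0 ∈ B4 → different blocks

not bisimilar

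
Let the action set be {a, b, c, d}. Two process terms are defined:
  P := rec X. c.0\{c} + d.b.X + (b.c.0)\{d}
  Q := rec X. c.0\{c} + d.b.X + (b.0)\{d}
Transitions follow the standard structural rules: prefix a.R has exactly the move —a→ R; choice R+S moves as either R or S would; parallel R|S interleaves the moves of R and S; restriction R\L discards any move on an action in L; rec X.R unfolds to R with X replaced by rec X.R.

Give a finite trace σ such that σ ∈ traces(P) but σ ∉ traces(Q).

LTS(P): 5 reachable states
  m0 = rec X. c.0\{c} + d.b.X + (b.c.0)\{d} → ··b··> m1, ··c··> m2, ··d··> m3
  m1 = (c.0)\{d} → ··c··> m4
  m2 = 0\{c} → ·
  m3 = b.(rec X. c.0\{c} + d.b.X + (b.c.0)\{d}) → ··b··> m0
  m4 = 0\{d} → ·
LTS(Q): 4 reachable states
  n0 = rec X. c.0\{c} + d.b.X + (b.0)\{d} → ··b··> n1, ··c··> n2, ··d··> n3
  n1 = 0\{d} → ·
  n2 = 0\{c} → ·
  n3 = b.(rec X. c.0\{c} + d.b.X + (b.0)\{d}) → ··b··> n0
Run σ = ⟨bc⟩ on P: start {m0}
  step 1 (b): {m1}
  step 2 (c): {m4}
  ✓ P
Run σ = ⟨bc⟩ on Q: start {n0}
  step 1 (b): {n1}
  step 2 (c): ∅  — Q cannot continue

bc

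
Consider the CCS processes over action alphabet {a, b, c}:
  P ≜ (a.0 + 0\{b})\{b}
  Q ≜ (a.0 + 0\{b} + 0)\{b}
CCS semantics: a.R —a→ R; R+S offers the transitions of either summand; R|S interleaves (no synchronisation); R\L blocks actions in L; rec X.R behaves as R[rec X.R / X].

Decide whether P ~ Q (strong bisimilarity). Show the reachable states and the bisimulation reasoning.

P ~ Q

P's transition system — 2 states:
  m0 = (a.0 + 0\{b})\{b} has moves —a→ m1
  m1 = 0\{b} has moves ·
Q's transition system — 2 states:
  n0 = (a.0 + 0\{b} + 0)\{b} has moves —a→ n1
  n1 = 0\{b} has moves ·
Partition-refinement fixed point:
  B0 = {m0, n0}
  B1 = {m1, n1}
m0 ∈ B0, n0 ∈ B0 → same block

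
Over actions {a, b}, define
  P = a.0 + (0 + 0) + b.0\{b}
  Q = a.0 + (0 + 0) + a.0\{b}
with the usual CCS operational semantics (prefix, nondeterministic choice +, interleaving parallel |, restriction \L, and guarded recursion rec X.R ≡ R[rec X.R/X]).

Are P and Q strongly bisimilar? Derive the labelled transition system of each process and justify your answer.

not bisimilar

LTS(P): 3 reachable states
  s0 = a.0 + (0 + 0) + b.0\{b} | --a--▸ s1, --b--▸ s2
  s1 = 0 | (no moves)
  s2 = 0\{b} | (no moves)
LTS(Q): 3 reachable states
  t0 = a.0 + (0 + 0) + a.0\{b} | --a--▸ t1, --a--▸ t2
  t1 = 0 | (no moves)
  t2 = 0\{b} | (no moves)
Partition-refinement fixed point:
  B0 = {s0}
  B1 = {s1, s2, t1, t2}
  B2 = {t0}
s0 ∈ B0, t0 ∈ B2 → different blocks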